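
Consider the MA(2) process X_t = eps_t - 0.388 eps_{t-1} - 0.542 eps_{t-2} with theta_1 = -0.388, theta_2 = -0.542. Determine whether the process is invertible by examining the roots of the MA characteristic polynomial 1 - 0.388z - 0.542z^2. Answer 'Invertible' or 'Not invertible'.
\text{Invertible}

The MA(q) characteristic polynomial is P(z) = 1 - 0.388z - 0.542z^2.
Invertibility requires all roots to lie outside the unit circle, i.e. |z| > 1 for every root.
Set 1 + (-0.388) z + (-0.542) z^2 = 0, i.e. a z^2 + b z + c = 0 with a = -0.542, b = -0.388, c = 1.
Discriminant D = b^2 - 4ac = (-0.388)^2 - 4*(-0.542)*1 = 0.150544 - (-2.168) = 2.318544.
D >= 0, so the roots are real: z = (-b +/- sqrt(D)) / (2a) = (0.388 +/- 1.522677) / (-1.084).
  z_1 = (0.388 + 1.522677) / (-1.084) = -1.7626,   |z_1| = 1.7626.
  z_2 = (0.388 - 1.522677) / (-1.084) = 1.0467,   |z_2| = 1.0467.
Moduli of all roots: 1.7626, 1.0467.
All moduli strictly greater than 1? Yes.
Verdict: Invertible.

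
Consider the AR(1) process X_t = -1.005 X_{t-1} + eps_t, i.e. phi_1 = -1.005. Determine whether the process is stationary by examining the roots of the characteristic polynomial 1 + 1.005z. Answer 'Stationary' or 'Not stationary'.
\text{Not stationary}

The AR(p) characteristic polynomial is P(z) = 1 + 1.005z.
Stationarity requires all roots to lie outside the unit circle, i.e. |z| > 1 for every root.
This is linear in z: 1 + (1.005) z = 0  =>  z = -1/(1.005) = -0.995025,  |z| = 0.995025.
Moduli of all roots: 0.9950.
All moduli strictly greater than 1? No.
Verdict: Not stationary.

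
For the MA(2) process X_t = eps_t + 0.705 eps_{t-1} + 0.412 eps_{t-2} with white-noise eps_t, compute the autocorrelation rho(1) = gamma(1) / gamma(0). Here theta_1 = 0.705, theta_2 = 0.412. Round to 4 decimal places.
\rho(1) = 0.5972

For an MA(q) process with theta_0 = 1, the autocovariance is
  gamma(k) = sigma^2 * sum_{i=0..q-k} theta_i * theta_{i+k},
and rho(k) = gamma(k) / gamma(0). Sigma^2 cancels.
  numerator   = (1)*(0.705) + (0.705)*(0.412) = 0.99546.
  denominator = (1)^2 + (0.705)^2 + (0.412)^2 = 1.666769.
  rho(1) = 0.99546 / 1.666769 = 0.5972.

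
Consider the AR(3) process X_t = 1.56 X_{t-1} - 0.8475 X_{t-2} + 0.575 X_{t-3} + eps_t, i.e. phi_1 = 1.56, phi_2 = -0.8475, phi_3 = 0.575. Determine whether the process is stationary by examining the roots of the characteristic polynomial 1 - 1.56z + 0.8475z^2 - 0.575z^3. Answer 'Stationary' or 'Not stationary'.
\text{Not stationary}

The AR(p) characteristic polynomial is P(z) = 1 - 1.56z + 0.8475z^2 - 0.575z^3.
Stationarity requires all roots to lie outside the unit circle, i.e. |z| > 1 for every root.
Degree 3: look for a simple real root z0 first, then factor out (1 - z/z0) and solve the remaining quadratic.
Testing z0 = 0.8: P(0.8) = 1 + (-1.56)(0.8) + (0.8475)(0.8)^2 + (-0.575)(0.8)^3
  = 1 + (-1.248) + (0.5424) + (-0.2944) = 0.  So z_0 = 0.8 is a root, |z_0| = 0.8.
Divide out the factor (1 - 1.25 z) = (1 - z/z0) (since 1/z0 = 1.25):
  P(z) = (1 - 1.25 z)(1 + (-0.31) z + (0.46) z^2)
  [check: z-coef -0.31 - (1.25) = -1.56; z^2-coef 0.46 - (1.25)(-0.31) = 0.8475; z^3-coef -(1.25)(0.46) = -0.575.]
Remaining roots from the quadratic factor 1 + (-0.31) z + (0.46) z^2:
  Set 1 + (-0.31) z + (0.46) z^2 = 0, i.e. a z^2 + b z + c = 0 with a = 0.46, b = -0.31, c = 1.
  Discriminant D = b^2 - 4ac = (-0.31)^2 - 4*(0.46)*1 = 0.0961 - (1.84) = -1.7439.
  D < 0, so the roots are the complex-conjugate pair z = (-b +/- i sqrt(-D)) / (2a) = 0.337 +/- 1.4354i.
  For a conjugate pair |z|^2 = z * conj(z) = (product of roots) = c/a = 1/(0.46) = 2.173913, so |z| = sqrt(2.173913) = 1.4744 for both roots.
Moduli of all roots: 0.8000, 1.4744, 1.4744.
All moduli strictly greater than 1? No.
Verdict: Not stationary.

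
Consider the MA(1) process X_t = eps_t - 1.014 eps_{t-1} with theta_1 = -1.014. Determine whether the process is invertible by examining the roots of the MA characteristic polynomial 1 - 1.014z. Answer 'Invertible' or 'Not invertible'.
\text{Not invertible}

The MA(q) characteristic polynomial is P(z) = 1 - 1.014z.
Invertibility requires all roots to lie outside the unit circle, i.e. |z| > 1 for every root.
This is linear in z: 1 + (-1.014) z = 0  =>  z = -1/(-1.014) = 0.986193,  |z| = 0.986193.
Moduli of all roots: 0.9862.
All moduli strictly greater than 1? No.
Verdict: Not invertible.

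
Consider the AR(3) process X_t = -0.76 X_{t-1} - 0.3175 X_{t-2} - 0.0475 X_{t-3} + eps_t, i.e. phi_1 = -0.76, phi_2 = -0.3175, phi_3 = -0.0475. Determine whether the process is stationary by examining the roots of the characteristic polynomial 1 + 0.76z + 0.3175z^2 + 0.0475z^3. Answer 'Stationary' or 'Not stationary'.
\text{Stationary}

The AR(p) characteristic polynomial is P(z) = 1 + 0.76z + 0.3175z^2 + 0.0475z^3.
Stationarity requires all roots to lie outside the unit circle, i.e. |z| > 1 for every root.
Degree 3: look for a simple real root z0 first, then factor out (1 - z/z0) and solve the remaining quadratic.
Testing z0 = -4: P(-4) = 1 + (0.76)(-4) + (0.3175)(-4)^2 + (0.0475)(-4)^3
  = 1 + (-3.04) + (5.08) + (-3.04) = 0.  So z_0 = -4 is a root, |z_0| = 4.
Divide out the factor (1 + 0.25 z) = (1 - z/z0) (since 1/z0 = -0.25):
  P(z) = (1 + 0.25 z)(1 + (0.51) z + (0.19) z^2)
  [check: z-coef 0.51 - (-0.25) = 0.76; z^2-coef 0.19 - (-0.25)(0.51) = 0.3175; z^3-coef -(-0.25)(0.19) = 0.0475.]
Remaining roots from the quadratic factor 1 + (0.51) z + (0.19) z^2:
  Set 1 + (0.51) z + (0.19) z^2 = 0, i.e. a z^2 + b z + c = 0 with a = 0.19, b = 0.51, c = 1.
  Discriminant D = b^2 - 4ac = (0.51)^2 - 4*(0.19)*1 = 0.2601 - (0.76) = -0.4999.
  D < 0, so the roots are the complex-conjugate pair z = (-b +/- i sqrt(-D)) / (2a) = -1.3421 +/- 1.8606i.
  For a conjugate pair |z|^2 = z * conj(z) = (product of roots) = c/a = 1/(0.19) = 5.263158, so |z| = sqrt(5.263158) = 2.2942 for both roots.
Moduli of all roots: 4.0000, 2.2942, 2.2942.
All moduli strictly greater than 1? Yes.
Verdict: Stationary.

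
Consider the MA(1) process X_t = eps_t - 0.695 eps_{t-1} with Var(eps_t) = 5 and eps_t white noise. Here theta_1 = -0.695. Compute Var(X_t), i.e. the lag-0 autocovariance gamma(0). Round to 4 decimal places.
\gamma(0) = 7.4151

For an MA(q) process X_t = eps_t + sum_i theta_i eps_{t-i} with
Var(eps_t) = sigma^2, the variance is
  gamma(0) = sigma^2 * (1 + sum_i theta_i^2).
  sum_i theta_i^2 = (-0.695)^2 = 0.483025.
  gamma(0) = 5 * (1 + 0.483025) = 5 * 1.483025 = 7.415125, which rounds to 7.4151.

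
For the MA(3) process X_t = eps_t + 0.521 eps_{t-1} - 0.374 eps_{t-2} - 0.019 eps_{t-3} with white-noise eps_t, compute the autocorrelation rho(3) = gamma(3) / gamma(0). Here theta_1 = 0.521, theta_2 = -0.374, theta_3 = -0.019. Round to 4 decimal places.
\rho(3) = -0.0135

For an MA(q) process with theta_0 = 1, the autocovariance is
  gamma(k) = sigma^2 * sum_{i=0..q-k} theta_i * theta_{i+k},
and rho(k) = gamma(k) / gamma(0). Sigma^2 cancels.
  numerator   = (1)*(-0.019) = -0.019.
  denominator = (1)^2 + (0.521)^2 + (-0.374)^2 + (-0.019)^2 = 1.411678.
  rho(3) = -0.019 / 1.411678 = -0.0135.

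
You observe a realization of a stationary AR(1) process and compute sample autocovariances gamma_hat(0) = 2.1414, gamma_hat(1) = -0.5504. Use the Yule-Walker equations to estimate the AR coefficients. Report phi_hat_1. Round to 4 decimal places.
\hat\phi_{1} = -0.2570

The Yule-Walker equations for an AR(p) process read, in matrix form,
  Gamma_p phi = r_p,   with   (Gamma_p)_{ij} = gamma(|i - j|),
                       (r_p)_i = gamma(i),   i,j = 1..p.
Substitute the sample gammas (Toeplitz matrix and right-hand side of size 1):
  Gamma_p = [[2.1414]]
  r_p     = [-0.5504]
With p = 1 this is the single equation gamma(0) phi_1 = gamma(1):
  phi_hat_1 = gamma(1) / gamma(0) = -0.5504 / 2.1414 = -0.2570.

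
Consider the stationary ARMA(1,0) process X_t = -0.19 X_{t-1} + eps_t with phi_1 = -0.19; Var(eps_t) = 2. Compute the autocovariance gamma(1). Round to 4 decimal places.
\gamma(1) = -0.3942

Multiply the model equation by X_{t-k} and take expectations. With theta_0 = psi_0 = 1 and psi_j the MA(infinity) weights, this gives
  gamma(k) - sum_i phi_i gamma(k-i) = c_k,
  c_k = sigma^2 * sum_{j=k..q} theta_j psi_{j-k}   (c_k = 0 for k > q),
using gamma(-m) = gamma(m).
Pure AR (q = 0): c_0 = sigma^2 = 2, c_k = 0 for k >= 1.
Equations for k = 0 and k = 1 (AR order 1):
  gamma(0) = phi_1 gamma(1) + c_0
  gamma(1) = phi_1 gamma(0) + c_1
Substituting the second into the first: gamma(0) (1 - phi_1^2) = c_0 + phi_1 c_1, so
  gamma(0) = c_0 / (1 - phi_1^2) = 2 / (1 - (-0.19)^2) = 2 / 0.9639 = 2.074904.
  gamma(1) = phi_1 gamma(0) = (-0.19)(2.074904) = -0.394232.
Therefore gamma(1) = -0.3942 (to 4 decimal places).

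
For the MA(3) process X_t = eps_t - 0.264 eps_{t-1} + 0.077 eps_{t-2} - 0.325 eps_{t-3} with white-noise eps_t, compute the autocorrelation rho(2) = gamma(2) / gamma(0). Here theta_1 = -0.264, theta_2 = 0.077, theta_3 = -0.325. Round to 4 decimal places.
\rho(2) = 0.1378

For an MA(q) process with theta_0 = 1, the autocovariance is
  gamma(k) = sigma^2 * sum_{i=0..q-k} theta_i * theta_{i+k},
and rho(k) = gamma(k) / gamma(0). Sigma^2 cancels.
  numerator   = (1)*(0.077) + (-0.264)*(-0.325) = 0.1628.
  denominator = (1)^2 + (-0.264)^2 + (0.077)^2 + (-0.325)^2 = 1.18125.
  rho(2) = 0.1628 / 1.18125 = 0.1378.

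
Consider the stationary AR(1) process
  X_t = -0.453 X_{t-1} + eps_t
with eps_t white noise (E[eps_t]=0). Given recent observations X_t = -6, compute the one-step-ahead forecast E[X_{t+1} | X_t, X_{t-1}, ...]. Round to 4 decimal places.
E[X_{t+1} \mid \mathcal F_t] = 2.7180

For an AR(p) model X_t = c + sum_i phi_i X_{t-i} + eps_t, the
one-step-ahead conditional mean is
  E[X_{t+1} | X_t, ...] = c + sum_i phi_i X_{t+1-i}.
Substitute known values:
  E[X_{t+1} | ...] = (-0.453) * (-6)
                   = 2.7180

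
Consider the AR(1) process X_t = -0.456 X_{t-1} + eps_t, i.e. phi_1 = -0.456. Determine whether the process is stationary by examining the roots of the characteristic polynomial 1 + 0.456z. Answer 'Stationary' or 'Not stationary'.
\text{Stationary}

The AR(p) characteristic polynomial is P(z) = 1 + 0.456z.
Stationarity requires all roots to lie outside the unit circle, i.e. |z| > 1 for every root.
This is linear in z: 1 + (0.456) z = 0  =>  z = -1/(0.456) = -2.192982,  |z| = 2.192982.
Moduli of all roots: 2.1930.
All moduli strictly greater than 1? Yes.
Verdict: Stationary.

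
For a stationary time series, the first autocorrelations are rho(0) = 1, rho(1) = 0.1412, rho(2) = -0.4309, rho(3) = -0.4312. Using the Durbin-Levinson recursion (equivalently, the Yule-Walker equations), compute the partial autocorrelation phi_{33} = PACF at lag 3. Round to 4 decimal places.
\phi_{33} = -0.3590

The PACF at lag k is phi_{kk}, the last component of the solution
to the Yule-Walker system G_k phi = r_k where
  (G_k)_{ij} = rho(|i - j|), (r_k)_i = rho(i), i,j = 1..k.
Equivalently, Durbin-Levinson gives phi_{kk} iteratively:
  phi_{11} = rho(1)
  phi_{kk} = [rho(k) - sum_{j=1..k-1} phi_{k-1,j} rho(k-j)]
            / [1 - sum_{j=1..k-1} phi_{k-1,j} rho(j)],
  phi_{k,j} = phi_{k-1,j} - phi_{kk} phi_{k-1,k-j},  j = 1..k-1.
Step k = 1:
  phi_11 = rho(1) = 0.1412.
Step k = 2:
  phi_22 = [rho(2) - phi_11 rho(1)] / [1 - phi_11 rho(1)] = [-0.4309 - (0.1412)(0.1412)] / [1 - (0.1412)(0.1412)]
         = -0.45083744 / 0.98006256 = -0.460009.
  Update: phi_21 = phi_11 - phi_22 phi_11 = 0.1412 - (-0.460009)(0.1412) = 0.206153.
Step k = 3:
  phi_33 = [rho(3) - phi_21 rho(2) - phi_22 rho(1)] / [1 - phi_21 rho(1) - phi_22 rho(2)]
    numerator   = -0.4312 - (0.206153)(-0.4309) - (-0.460009)(0.1412) = -0.27741532
    denominator = 1 - (0.206153)(0.1412) - (-0.460009)(-0.4309) = 0.77267335
  phi_33 = -0.27741532 / 0.77267335 = -0.359.
Therefore phi_{33} = -0.3590.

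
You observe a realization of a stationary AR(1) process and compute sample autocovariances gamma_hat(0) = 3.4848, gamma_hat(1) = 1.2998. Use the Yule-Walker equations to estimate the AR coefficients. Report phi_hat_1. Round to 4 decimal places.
\hat\phi_{1} = 0.3730

The Yule-Walker equations for an AR(p) process read, in matrix form,
  Gamma_p phi = r_p,   with   (Gamma_p)_{ij} = gamma(|i - j|),
                       (r_p)_i = gamma(i),   i,j = 1..p.
Substitute the sample gammas (Toeplitz matrix and right-hand side of size 1):
  Gamma_p = [[3.4848]]
  r_p     = [1.2998]
With p = 1 this is the single equation gamma(0) phi_1 = gamma(1):
  phi_hat_1 = gamma(1) / gamma(0) = 1.2998 / 3.4848 = 0.3730.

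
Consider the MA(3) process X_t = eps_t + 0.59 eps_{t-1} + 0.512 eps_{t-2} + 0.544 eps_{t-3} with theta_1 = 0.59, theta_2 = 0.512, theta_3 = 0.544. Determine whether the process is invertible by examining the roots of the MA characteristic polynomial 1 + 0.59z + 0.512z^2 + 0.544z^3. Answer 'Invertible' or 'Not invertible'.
\text{Invertible}

The MA(q) characteristic polynomial is P(z) = 1 + 0.59z + 0.512z^2 + 0.544z^3.
Invertibility requires all roots to lie outside the unit circle, i.e. |z| > 1 for every root.
Degree 3: look for a simple real root z0 first, then factor out (1 - z/z0) and solve the remaining quadratic.
Testing z0 = -1.25: P(-1.25) = 1 + (0.59)(-1.25) + (0.512)(-1.25)^2 + (0.544)(-1.25)^3
  = 1 + (-0.7375) + (0.8) + (-1.0625) = 0.  So z_0 = -1.25 is a root, |z_0| = 1.25.
Divide out the factor (1 + 0.8 z) = (1 - z/z0) (since 1/z0 = -0.8):
  P(z) = (1 + 0.8 z)(1 + (-0.21) z + (0.68) z^2)
  [check: z-coef -0.21 - (-0.8) = 0.59; z^2-coef 0.68 - (-0.8)(-0.21) = 0.512; z^3-coef -(-0.8)(0.68) = 0.544.]
Remaining roots from the quadratic factor 1 + (-0.21) z + (0.68) z^2:
  Set 1 + (-0.21) z + (0.68) z^2 = 0, i.e. a z^2 + b z + c = 0 with a = 0.68, b = -0.21, c = 1.
  Discriminant D = b^2 - 4ac = (-0.21)^2 - 4*(0.68)*1 = 0.0441 - (2.72) = -2.6759.
  D < 0, so the roots are the complex-conjugate pair z = (-b +/- i sqrt(-D)) / (2a) = 0.1544 +/- 1.2028i.
  For a conjugate pair |z|^2 = z * conj(z) = (product of roots) = c/a = 1/(0.68) = 1.470588, so |z| = sqrt(1.470588) = 1.2127 for both roots.
Moduli of all roots: 1.2500, 1.2127, 1.2127.
All moduli strictly greater than 1? Yes.
Verdict: Invertible.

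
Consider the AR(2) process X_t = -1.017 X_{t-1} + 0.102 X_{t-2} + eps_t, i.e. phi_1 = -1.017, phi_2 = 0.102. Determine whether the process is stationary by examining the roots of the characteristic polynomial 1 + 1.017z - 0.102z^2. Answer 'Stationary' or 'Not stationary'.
\text{Not stationary}

The AR(p) characteristic polynomial is P(z) = 1 + 1.017z - 0.102z^2.
Stationarity requires all roots to lie outside the unit circle, i.e. |z| > 1 for every root.
Set 1 + (1.017) z + (-0.102) z^2 = 0, i.e. a z^2 + b z + c = 0 with a = -0.102, b = 1.017, c = 1.
Discriminant D = b^2 - 4ac = (1.017)^2 - 4*(-0.102)*1 = 1.034289 - (-0.408) = 1.442289.
D >= 0, so the roots are real: z = (-b +/- sqrt(D)) / (2a) = (-1.017 +/- 1.200953) / (-0.204).
  z_1 = (-1.017 + 1.200953) / (-0.204) = -0.9017,   |z_1| = 0.9017.
  z_2 = (-1.017 - 1.200953) / (-0.204) = 10.8723,   |z_2| = 10.8723.
Moduli of all roots: 0.9017, 10.8723.
All moduli strictly greater than 1? No.
Verdict: Not stationary.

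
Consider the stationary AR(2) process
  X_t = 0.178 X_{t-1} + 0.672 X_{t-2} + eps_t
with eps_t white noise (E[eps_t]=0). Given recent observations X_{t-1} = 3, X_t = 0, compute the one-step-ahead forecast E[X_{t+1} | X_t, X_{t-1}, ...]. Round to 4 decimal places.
E[X_{t+1} \mid \mathcal F_t] = 2.0160

For an AR(p) model X_t = c + sum_i phi_i X_{t-i} + eps_t, the
one-step-ahead conditional mean is
  E[X_{t+1} | X_t, ...] = c + sum_i phi_i X_{t+1-i}.
Substitute known values:
  E[X_{t+1} | ...] = (0.178) * (0) + (0.672) * (3)
                   = 2.0160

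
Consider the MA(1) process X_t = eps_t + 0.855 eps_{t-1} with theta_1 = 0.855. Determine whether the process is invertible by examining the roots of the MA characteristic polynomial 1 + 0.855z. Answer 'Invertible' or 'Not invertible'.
\text{Invertible}

The MA(q) characteristic polynomial is P(z) = 1 + 0.855z.
Invertibility requires all roots to lie outside the unit circle, i.e. |z| > 1 for every root.
This is linear in z: 1 + (0.855) z = 0  =>  z = -1/(0.855) = -1.169591,  |z| = 1.169591.
Moduli of all roots: 1.1696.
All moduli strictly greater than 1? Yes.
Verdict: Invertible.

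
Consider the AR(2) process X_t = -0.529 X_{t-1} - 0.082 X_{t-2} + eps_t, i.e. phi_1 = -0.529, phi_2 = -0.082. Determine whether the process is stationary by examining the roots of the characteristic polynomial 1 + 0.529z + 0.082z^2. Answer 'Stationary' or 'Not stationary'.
\text{Stationary}

The AR(p) characteristic polynomial is P(z) = 1 + 0.529z + 0.082z^2.
Stationarity requires all roots to lie outside the unit circle, i.e. |z| > 1 for every root.
Set 1 + (0.529) z + (0.082) z^2 = 0, i.e. a z^2 + b z + c = 0 with a = 0.082, b = 0.529, c = 1.
Discriminant D = b^2 - 4ac = (0.529)^2 - 4*(0.082)*1 = 0.279841 - (0.328) = -0.048159.
D < 0, so the roots are the complex-conjugate pair z = (-b +/- i sqrt(-D)) / (2a) = -3.2256 +/- 1.3381i.
For a conjugate pair |z|^2 = z * conj(z) = (product of roots) = c/a = 1/(0.082) = 12.195122, so |z| = sqrt(12.195122) = 3.4922 for both roots.
Moduli of all roots: 3.4922, 3.4922.
All moduli strictly greater than 1? Yes.
Verdict: Stationary.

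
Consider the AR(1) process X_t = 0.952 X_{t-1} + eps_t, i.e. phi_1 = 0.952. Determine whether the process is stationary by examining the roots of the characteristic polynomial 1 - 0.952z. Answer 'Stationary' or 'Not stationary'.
\text{Stationary}

The AR(p) characteristic polynomial is P(z) = 1 - 0.952z.
Stationarity requires all roots to lie outside the unit circle, i.e. |z| > 1 for every root.
This is linear in z: 1 + (-0.952) z = 0  =>  z = -1/(-0.952) = 1.05042,  |z| = 1.05042.
Moduli of all roots: 1.0504.
All moduli strictly greater than 1? Yes.
Verdict: Stationary.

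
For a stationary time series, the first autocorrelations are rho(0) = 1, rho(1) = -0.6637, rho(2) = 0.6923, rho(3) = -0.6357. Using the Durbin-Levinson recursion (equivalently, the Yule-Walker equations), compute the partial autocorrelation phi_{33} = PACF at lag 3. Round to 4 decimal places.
\phi_{33} = -0.1890

The PACF at lag k is phi_{kk}, the last component of the solution
to the Yule-Walker system G_k phi = r_k where
  (G_k)_{ij} = rho(|i - j|), (r_k)_i = rho(i), i,j = 1..k.
Equivalently, Durbin-Levinson gives phi_{kk} iteratively:
  phi_{11} = rho(1)
  phi_{kk} = [rho(k) - sum_{j=1..k-1} phi_{k-1,j} rho(k-j)]
            / [1 - sum_{j=1..k-1} phi_{k-1,j} rho(j)],
  phi_{k,j} = phi_{k-1,j} - phi_{kk} phi_{k-1,k-j},  j = 1..k-1.
Step k = 1:
  phi_11 = rho(1) = -0.6637.
Step k = 2:
  phi_22 = [rho(2) - phi_11 rho(1)] / [1 - phi_11 rho(1)] = [0.6923 - (-0.6637)(-0.6637)] / [1 - (-0.6637)(-0.6637)]
         = 0.25180231 / 0.55950231 = 0.450047.
  Update: phi_21 = phi_11 - phi_22 phi_11 = -0.6637 - (0.450047)(-0.6637) = -0.365004.
Step k = 3:
  phi_33 = [rho(3) - phi_21 rho(2) - phi_22 rho(1)] / [1 - phi_21 rho(1) - phi_22 rho(2)]
    numerator   = -0.6357 - (-0.365004)(0.6923) - (0.450047)(-0.6637) = -0.08431168
    denominator = 1 - (-0.365004)(-0.6637) - (0.450047)(0.6923) = 0.44617945
  phi_33 = -0.08431168 / 0.44617945 = -0.189.
Therefore phi_{33} = -0.1890.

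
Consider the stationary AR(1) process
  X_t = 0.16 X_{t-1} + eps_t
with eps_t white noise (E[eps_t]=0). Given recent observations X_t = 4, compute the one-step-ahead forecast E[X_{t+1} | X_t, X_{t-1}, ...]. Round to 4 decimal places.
E[X_{t+1} \mid \mathcal F_t] = 0.6400

For an AR(p) model X_t = c + sum_i phi_i X_{t-i} + eps_t, the
one-step-ahead conditional mean is
  E[X_{t+1} | X_t, ...] = c + sum_i phi_i X_{t+1-i}.
Substitute known values:
  E[X_{t+1} | ...] = (0.16) * (4)
                   = 0.6400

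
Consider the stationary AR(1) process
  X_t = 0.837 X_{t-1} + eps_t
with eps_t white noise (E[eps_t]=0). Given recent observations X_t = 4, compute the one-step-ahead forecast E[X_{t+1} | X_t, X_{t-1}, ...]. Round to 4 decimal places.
E[X_{t+1} \mid \mathcal F_t] = 3.3480

For an AR(p) model X_t = c + sum_i phi_i X_{t-i} + eps_t, the
one-step-ahead conditional mean is
  E[X_{t+1} | X_t, ...] = c + sum_i phi_i X_{t+1-i}.
Substitute known values:
  E[X_{t+1} | ...] = (0.837) * (4)
                   = 3.3480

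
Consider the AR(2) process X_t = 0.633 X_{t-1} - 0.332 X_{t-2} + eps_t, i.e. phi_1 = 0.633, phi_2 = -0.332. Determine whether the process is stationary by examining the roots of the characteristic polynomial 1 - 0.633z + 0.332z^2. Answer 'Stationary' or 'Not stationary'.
\text{Stationary}

The AR(p) characteristic polynomial is P(z) = 1 - 0.633z + 0.332z^2.
Stationarity requires all roots to lie outside the unit circle, i.e. |z| > 1 for every root.
Set 1 + (-0.633) z + (0.332) z^2 = 0, i.e. a z^2 + b z + c = 0 with a = 0.332, b = -0.633, c = 1.
Discriminant D = b^2 - 4ac = (-0.633)^2 - 4*(0.332)*1 = 0.400689 - (1.328) = -0.927311.
D < 0, so the roots are the complex-conjugate pair z = (-b +/- i sqrt(-D)) / (2a) = 0.9533 +/- 1.4503i.
For a conjugate pair |z|^2 = z * conj(z) = (product of roots) = c/a = 1/(0.332) = 3.012048, so |z| = sqrt(3.012048) = 1.7355 for both roots.
Moduli of all roots: 1.7355, 1.7355.
All moduli strictly greater than 1? Yes.
Verdict: Stationary.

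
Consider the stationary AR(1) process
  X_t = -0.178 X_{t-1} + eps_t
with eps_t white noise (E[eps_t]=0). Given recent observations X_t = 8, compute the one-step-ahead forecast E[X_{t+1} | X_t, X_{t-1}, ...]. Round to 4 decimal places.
E[X_{t+1} \mid \mathcal F_t] = -1.4240

For an AR(p) model X_t = c + sum_i phi_i X_{t-i} + eps_t, the
one-step-ahead conditional mean is
  E[X_{t+1} | X_t, ...] = c + sum_i phi_i X_{t+1-i}.
Substitute known values:
  E[X_{t+1} | ...] = (-0.178) * (8)
                   = -1.4240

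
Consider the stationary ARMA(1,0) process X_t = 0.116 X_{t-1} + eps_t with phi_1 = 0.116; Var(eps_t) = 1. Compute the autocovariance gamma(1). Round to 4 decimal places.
\gamma(1) = 0.1176

Multiply the model equation by X_{t-k} and take expectations. With theta_0 = psi_0 = 1 and psi_j the MA(infinity) weights, this gives
  gamma(k) - sum_i phi_i gamma(k-i) = c_k,
  c_k = sigma^2 * sum_{j=k..q} theta_j psi_{j-k}   (c_k = 0 for k > q),
using gamma(-m) = gamma(m).
Pure AR (q = 0): c_0 = sigma^2 = 1, c_k = 0 for k >= 1.
Equations for k = 0 and k = 1 (AR order 1):
  gamma(0) = phi_1 gamma(1) + c_0
  gamma(1) = phi_1 gamma(0) + c_1
Substituting the second into the first: gamma(0) (1 - phi_1^2) = c_0 + phi_1 c_1, so
  gamma(0) = c_0 / (1 - phi_1^2) = 1 / (1 - (0.116)^2) = 1 / 0.986544 = 1.01364.
  gamma(1) = phi_1 gamma(0) = (0.116)(1.01364) = 0.117582.
Therefore gamma(1) = 0.1176 (to 4 decimal places).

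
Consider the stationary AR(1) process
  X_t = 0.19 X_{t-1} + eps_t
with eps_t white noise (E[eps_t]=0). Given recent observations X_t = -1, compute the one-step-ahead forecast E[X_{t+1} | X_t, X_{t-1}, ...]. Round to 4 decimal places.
E[X_{t+1} \mid \mathcal F_t] = -0.1900

For an AR(p) model X_t = c + sum_i phi_i X_{t-i} + eps_t, the
one-step-ahead conditional mean is
  E[X_{t+1} | X_t, ...] = c + sum_i phi_i X_{t+1-i}.
Substitute known values:
  E[X_{t+1} | ...] = (0.19) * (-1)
                   = -0.1900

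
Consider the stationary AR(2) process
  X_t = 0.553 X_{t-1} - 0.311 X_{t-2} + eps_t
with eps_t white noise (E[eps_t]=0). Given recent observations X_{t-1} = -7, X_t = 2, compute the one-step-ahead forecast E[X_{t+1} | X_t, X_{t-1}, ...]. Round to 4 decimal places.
E[X_{t+1} \mid \mathcal F_t] = 3.2830

For an AR(p) model X_t = c + sum_i phi_i X_{t-i} + eps_t, the
one-step-ahead conditional mean is
  E[X_{t+1} | X_t, ...] = c + sum_i phi_i X_{t+1-i}.
Substitute known values:
  E[X_{t+1} | ...] = (0.553) * (2) + (-0.311) * (-7)
                   = 3.2830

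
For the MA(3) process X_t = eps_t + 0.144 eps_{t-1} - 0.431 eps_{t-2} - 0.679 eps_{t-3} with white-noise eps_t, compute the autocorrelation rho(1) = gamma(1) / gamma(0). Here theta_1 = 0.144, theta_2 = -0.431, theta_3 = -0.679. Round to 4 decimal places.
\rho(1) = 0.2246

For an MA(q) process with theta_0 = 1, the autocovariance is
  gamma(k) = sigma^2 * sum_{i=0..q-k} theta_i * theta_{i+k},
and rho(k) = gamma(k) / gamma(0). Sigma^2 cancels.
  numerator   = (1)*(0.144) + (0.144)*(-0.431) + (-0.431)*(-0.679) = 0.374585.
  denominator = (1)^2 + (0.144)^2 + (-0.431)^2 + (-0.679)^2 = 1.667538.
  rho(1) = 0.374585 / 1.667538 = 0.2246.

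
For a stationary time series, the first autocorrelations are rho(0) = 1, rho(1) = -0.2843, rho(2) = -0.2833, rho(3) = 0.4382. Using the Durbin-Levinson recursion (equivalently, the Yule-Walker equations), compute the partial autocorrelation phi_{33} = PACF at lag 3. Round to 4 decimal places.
\phi_{33} = 0.2750

The PACF at lag k is phi_{kk}, the last component of the solution
to the Yule-Walker system G_k phi = r_k where
  (G_k)_{ij} = rho(|i - j|), (r_k)_i = rho(i), i,j = 1..k.
Equivalently, Durbin-Levinson gives phi_{kk} iteratively:
  phi_{11} = rho(1)
  phi_{kk} = [rho(k) - sum_{j=1..k-1} phi_{k-1,j} rho(k-j)]
            / [1 - sum_{j=1..k-1} phi_{k-1,j} rho(j)],
  phi_{k,j} = phi_{k-1,j} - phi_{kk} phi_{k-1,k-j},  j = 1..k-1.
Step k = 1:
  phi_11 = rho(1) = -0.2843.
Step k = 2:
  phi_22 = [rho(2) - phi_11 rho(1)] / [1 - phi_11 rho(1)] = [-0.2833 - (-0.2843)(-0.2843)] / [1 - (-0.2843)(-0.2843)]
         = -0.36412649 / 0.91917351 = -0.396146.
  Update: phi_21 = phi_11 - phi_22 phi_11 = -0.2843 - (-0.396146)(-0.2843) = -0.396924.
Step k = 3:
  phi_33 = [rho(3) - phi_21 rho(2) - phi_22 rho(1)] / [1 - phi_21 rho(1) - phi_22 rho(2)]
    numerator   = 0.4382 - (-0.396924)(-0.2833) - (-0.396146)(-0.2843) = 0.2131272
    denominator = 1 - (-0.396924)(-0.2843) - (-0.396146)(-0.2833) = 0.77492642
  phi_33 = 0.2131272 / 0.77492642 = 0.275.
Therefore phi_{33} = 0.2750.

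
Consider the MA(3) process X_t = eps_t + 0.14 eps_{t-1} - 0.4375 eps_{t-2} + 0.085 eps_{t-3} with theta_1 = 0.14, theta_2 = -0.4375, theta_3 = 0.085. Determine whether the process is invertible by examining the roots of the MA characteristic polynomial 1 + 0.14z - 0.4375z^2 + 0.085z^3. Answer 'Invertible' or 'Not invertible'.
\text{Invertible}

The MA(q) characteristic polynomial is P(z) = 1 + 0.14z - 0.4375z^2 + 0.085z^3.
Invertibility requires all roots to lie outside the unit circle, i.e. |z| > 1 for every root.
Degree 3: look for a simple real root z0 first, then factor out (1 - z/z0) and solve the remaining quadratic.
Testing z0 = 4: P(4) = 1 + (0.14)(4) + (-0.4375)(4)^2 + (0.085)(4)^3
  = 1 + (0.56) + (-7) + (5.44) = 0.  So z_0 = 4 is a root, |z_0| = 4.
Divide out the factor (1 - 0.25 z) = (1 - z/z0) (since 1/z0 = 0.25):
  P(z) = (1 - 0.25 z)(1 + (0.39) z + (-0.34) z^2)
  [check: z-coef 0.39 - (0.25) = 0.14; z^2-coef -0.34 - (0.25)(0.39) = -0.4375; z^3-coef -(0.25)(-0.34) = 0.085.]
Remaining roots from the quadratic factor 1 + (0.39) z + (-0.34) z^2:
  Set 1 + (0.39) z + (-0.34) z^2 = 0, i.e. a z^2 + b z + c = 0 with a = -0.34, b = 0.39, c = 1.
  Discriminant D = b^2 - 4ac = (0.39)^2 - 4*(-0.34)*1 = 0.1521 - (-1.36) = 1.5121.
  D >= 0, so the roots are real: z = (-b +/- sqrt(D)) / (2a) = (-0.39 +/- 1.229675) / (-0.68).
    z_1 = (-0.39 + 1.229675) / (-0.68) = -1.2348,   |z_1| = 1.2348.
    z_2 = (-0.39 - 1.229675) / (-0.68) = 2.3819,   |z_2| = 2.3819.
Moduli of all roots: 4.0000, 1.2348, 2.3819.
All moduli strictly greater than 1? Yes.
Verdict: Invertible.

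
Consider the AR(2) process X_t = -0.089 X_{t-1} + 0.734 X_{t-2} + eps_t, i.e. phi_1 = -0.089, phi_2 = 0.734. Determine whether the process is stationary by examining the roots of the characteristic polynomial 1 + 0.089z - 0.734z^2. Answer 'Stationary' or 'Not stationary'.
\text{Stationary}

The AR(p) characteristic polynomial is P(z) = 1 + 0.089z - 0.734z^2.
Stationarity requires all roots to lie outside the unit circle, i.e. |z| > 1 for every root.
Set 1 + (0.089) z + (-0.734) z^2 = 0, i.e. a z^2 + b z + c = 0 with a = -0.734, b = 0.089, c = 1.
Discriminant D = b^2 - 4ac = (0.089)^2 - 4*(-0.734)*1 = 0.007921 - (-2.936) = 2.943921.
D >= 0, so the roots are real: z = (-b +/- sqrt(D)) / (2a) = (-0.089 +/- 1.715786) / (-1.468).
  z_1 = (-0.089 + 1.715786) / (-1.468) = -1.1082,   |z_1| = 1.1082.
  z_2 = (-0.089 - 1.715786) / (-1.468) = 1.2294,   |z_2| = 1.2294.
Moduli of all roots: 1.1082, 1.2294.
All moduli strictly greater than 1? Yes.
Verdict: Stationary.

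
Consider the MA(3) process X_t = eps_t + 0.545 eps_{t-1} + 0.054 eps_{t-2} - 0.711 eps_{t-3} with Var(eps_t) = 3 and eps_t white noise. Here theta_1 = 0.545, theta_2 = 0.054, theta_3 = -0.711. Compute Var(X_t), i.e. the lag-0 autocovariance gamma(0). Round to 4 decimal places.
\gamma(0) = 5.4164

For an MA(q) process X_t = eps_t + sum_i theta_i eps_{t-i} with
Var(eps_t) = sigma^2, the variance is
  gamma(0) = sigma^2 * (1 + sum_i theta_i^2).
  sum_i theta_i^2 = (0.545)^2 + (0.054)^2 + (-0.711)^2 = 0.297025 + 0.002916 + 0.505521 = 0.805462.
  gamma(0) = 3 * (1 + 0.805462) = 3 * 1.805462 = 5.416386, which rounds to 5.4164.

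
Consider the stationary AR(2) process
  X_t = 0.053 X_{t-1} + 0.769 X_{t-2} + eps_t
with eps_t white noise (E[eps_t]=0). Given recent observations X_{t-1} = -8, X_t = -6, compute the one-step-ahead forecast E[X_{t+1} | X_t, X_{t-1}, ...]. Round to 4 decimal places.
E[X_{t+1} \mid \mathcal F_t] = -6.4700

For an AR(p) model X_t = c + sum_i phi_i X_{t-i} + eps_t, the
one-step-ahead conditional mean is
  E[X_{t+1} | X_t, ...] = c + sum_i phi_i X_{t+1-i}.
Substitute known values:
  E[X_{t+1} | ...] = (0.053) * (-6) + (0.769) * (-8)
                   = -6.4700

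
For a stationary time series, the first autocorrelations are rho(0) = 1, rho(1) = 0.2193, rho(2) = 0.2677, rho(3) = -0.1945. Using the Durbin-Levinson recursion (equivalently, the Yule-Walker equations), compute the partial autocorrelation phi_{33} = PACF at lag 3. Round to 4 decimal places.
\phi_{33} = -0.3221

The PACF at lag k is phi_{kk}, the last component of the solution
to the Yule-Walker system G_k phi = r_k where
  (G_k)_{ij} = rho(|i - j|), (r_k)_i = rho(i), i,j = 1..k.
Equivalently, Durbin-Levinson gives phi_{kk} iteratively:
  phi_{11} = rho(1)
  phi_{kk} = [rho(k) - sum_{j=1..k-1} phi_{k-1,j} rho(k-j)]
            / [1 - sum_{j=1..k-1} phi_{k-1,j} rho(j)],
  phi_{k,j} = phi_{k-1,j} - phi_{kk} phi_{k-1,k-j},  j = 1..k-1.
Step k = 1:
  phi_11 = rho(1) = 0.2193.
Step k = 2:
  phi_22 = [rho(2) - phi_11 rho(1)] / [1 - phi_11 rho(1)] = [0.2677 - (0.2193)(0.2193)] / [1 - (0.2193)(0.2193)]
         = 0.21960751 / 0.95190751 = 0.230703.
  Update: phi_21 = phi_11 - phi_22 phi_11 = 0.2193 - (0.230703)(0.2193) = 0.168707.
Step k = 3:
  phi_33 = [rho(3) - phi_21 rho(2) - phi_22 rho(1)] / [1 - phi_21 rho(1) - phi_22 rho(2)]
    numerator   = -0.1945 - (0.168707)(0.2677) - (0.230703)(0.2193) = -0.29025592
    denominator = 1 - (0.168707)(0.2193) - (0.230703)(0.2677) = 0.90124349
  phi_33 = -0.29025592 / 0.90124349 = -0.3221.
Therefore phi_{33} = -0.3221.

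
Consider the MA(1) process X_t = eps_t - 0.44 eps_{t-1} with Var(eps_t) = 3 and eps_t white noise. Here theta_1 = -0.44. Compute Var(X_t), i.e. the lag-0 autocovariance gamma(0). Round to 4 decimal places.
\gamma(0) = 3.5808

For an MA(q) process X_t = eps_t + sum_i theta_i eps_{t-i} with
Var(eps_t) = sigma^2, the variance is
  gamma(0) = sigma^2 * (1 + sum_i theta_i^2).
  sum_i theta_i^2 = (-0.44)^2 = 0.1936.
  gamma(0) = 3 * (1 + 0.1936) = 3 * 1.1936 = 3.5808.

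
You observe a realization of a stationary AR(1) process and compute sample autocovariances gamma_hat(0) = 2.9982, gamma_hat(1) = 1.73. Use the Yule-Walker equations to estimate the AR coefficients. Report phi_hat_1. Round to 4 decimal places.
\hat\phi_{1} = 0.5770

The Yule-Walker equations for an AR(p) process read, in matrix form,
  Gamma_p phi = r_p,   with   (Gamma_p)_{ij} = gamma(|i - j|),
                       (r_p)_i = gamma(i),   i,j = 1..p.
Substitute the sample gammas (Toeplitz matrix and right-hand side of size 1):
  Gamma_p = [[2.9982]]
  r_p     = [1.73]
With p = 1 this is the single equation gamma(0) phi_1 = gamma(1):
  phi_hat_1 = gamma(1) / gamma(0) = 1.73 / 2.9982 = 0.5770.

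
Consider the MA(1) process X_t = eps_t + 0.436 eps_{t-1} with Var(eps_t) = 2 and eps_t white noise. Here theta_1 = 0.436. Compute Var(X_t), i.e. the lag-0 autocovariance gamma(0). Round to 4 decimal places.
\gamma(0) = 2.3802

For an MA(q) process X_t = eps_t + sum_i theta_i eps_{t-i} with
Var(eps_t) = sigma^2, the variance is
  gamma(0) = sigma^2 * (1 + sum_i theta_i^2).
  sum_i theta_i^2 = (0.436)^2 = 0.190096.
  gamma(0) = 2 * (1 + 0.190096) = 2 * 1.190096 = 2.380192, which rounds to 2.3802.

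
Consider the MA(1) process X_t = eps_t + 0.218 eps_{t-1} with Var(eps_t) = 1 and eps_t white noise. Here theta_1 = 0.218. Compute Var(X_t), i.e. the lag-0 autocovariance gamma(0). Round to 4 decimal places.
\gamma(0) = 1.0475

For an MA(q) process X_t = eps_t + sum_i theta_i eps_{t-i} with
Var(eps_t) = sigma^2, the variance is
  gamma(0) = sigma^2 * (1 + sum_i theta_i^2).
  sum_i theta_i^2 = (0.218)^2 = 0.047524.
  gamma(0) = 1 * (1 + 0.047524) = 1 * 1.047524 = 1.047524, which rounds to 1.0475.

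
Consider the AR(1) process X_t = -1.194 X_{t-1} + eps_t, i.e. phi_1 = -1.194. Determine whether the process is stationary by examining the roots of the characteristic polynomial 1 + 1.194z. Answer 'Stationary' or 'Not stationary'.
\text{Not stationary}

The AR(p) characteristic polynomial is P(z) = 1 + 1.194z.
Stationarity requires all roots to lie outside the unit circle, i.e. |z| > 1 for every root.
This is linear in z: 1 + (1.194) z = 0  =>  z = -1/(1.194) = -0.837521,  |z| = 0.837521.
Moduli of all roots: 0.8375.
All moduli strictly greater than 1? No.
Verdict: Not stationary.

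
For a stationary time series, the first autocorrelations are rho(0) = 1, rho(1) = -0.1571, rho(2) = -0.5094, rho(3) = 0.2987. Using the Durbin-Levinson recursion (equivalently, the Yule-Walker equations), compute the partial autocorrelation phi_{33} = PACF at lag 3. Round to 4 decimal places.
\phi_{33} = 0.1301

The PACF at lag k is phi_{kk}, the last component of the solution
to the Yule-Walker system G_k phi = r_k where
  (G_k)_{ij} = rho(|i - j|), (r_k)_i = rho(i), i,j = 1..k.
Equivalently, Durbin-Levinson gives phi_{kk} iteratively:
  phi_{11} = rho(1)
  phi_{kk} = [rho(k) - sum_{j=1..k-1} phi_{k-1,j} rho(k-j)]
            / [1 - sum_{j=1..k-1} phi_{k-1,j} rho(j)],
  phi_{k,j} = phi_{k-1,j} - phi_{kk} phi_{k-1,k-j},  j = 1..k-1.
Step k = 1:
  phi_11 = rho(1) = -0.1571.
Step k = 2:
  phi_22 = [rho(2) - phi_11 rho(1)] / [1 - phi_11 rho(1)] = [-0.5094 - (-0.1571)(-0.1571)] / [1 - (-0.1571)(-0.1571)]
         = -0.53408041 / 0.97531959 = -0.547595.
  Update: phi_21 = phi_11 - phi_22 phi_11 = -0.1571 - (-0.547595)(-0.1571) = -0.243127.
Step k = 3:
  phi_33 = [rho(3) - phi_21 rho(2) - phi_22 rho(1)] / [1 - phi_21 rho(1) - phi_22 rho(2)]
    numerator   = 0.2987 - (-0.243127)(-0.5094) - (-0.547595)(-0.1571) = 0.08882377
    denominator = 1 - (-0.243127)(-0.1571) - (-0.547595)(-0.5094) = 0.68285968
  phi_33 = 0.08882377 / 0.68285968 = 0.1301.
Therefore phi_{33} = 0.1301.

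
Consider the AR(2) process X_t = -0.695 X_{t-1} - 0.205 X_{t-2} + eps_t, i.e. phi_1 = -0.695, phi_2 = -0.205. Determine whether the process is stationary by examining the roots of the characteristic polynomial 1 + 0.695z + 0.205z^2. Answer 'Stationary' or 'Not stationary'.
\text{Stationary}

The AR(p) characteristic polynomial is P(z) = 1 + 0.695z + 0.205z^2.
Stationarity requires all roots to lie outside the unit circle, i.e. |z| > 1 for every root.
Set 1 + (0.695) z + (0.205) z^2 = 0, i.e. a z^2 + b z + c = 0 with a = 0.205, b = 0.695, c = 1.
Discriminant D = b^2 - 4ac = (0.695)^2 - 4*(0.205)*1 = 0.483025 - (0.82) = -0.336975.
D < 0, so the roots are the complex-conjugate pair z = (-b +/- i sqrt(-D)) / (2a) = -1.6951 +/- 1.4158i.
For a conjugate pair |z|^2 = z * conj(z) = (product of roots) = c/a = 1/(0.205) = 4.878049, so |z| = sqrt(4.878049) = 2.2086 for both roots.
Moduli of all roots: 2.2086, 2.2086.
All moduli strictly greater than 1? Yes.
Verdict: Stationary.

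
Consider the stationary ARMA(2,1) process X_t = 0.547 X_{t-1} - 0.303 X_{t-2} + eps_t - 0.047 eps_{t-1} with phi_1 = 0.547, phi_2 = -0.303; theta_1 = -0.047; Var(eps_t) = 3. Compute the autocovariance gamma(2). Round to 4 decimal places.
\gamma(2) = -0.3424

Multiply the model equation by X_{t-k} and take expectations. With theta_0 = psi_0 = 1 and psi_j the MA(infinity) weights, this gives
  gamma(k) - sum_i phi_i gamma(k-i) = c_k,
  c_k = sigma^2 * sum_{j=k..q} theta_j psi_{j-k}   (c_k = 0 for k > q),
using gamma(-m) = gamma(m).
psi-weights needed (psi_j = theta_j + sum_i phi_i psi_{j-i}):
  psi_1 = theta_1 + phi_1 = -0.047 + (0.547) = 0.5
Right-hand sides:
  c_0 = sigma^2 (1 + theta_1 psi_1) = 3 * (1 + (-0.047)(0.5)) = 3 * 0.9765 = 2.9295
  c_1 = sigma^2 theta_1 = 3 * (-0.047) = -0.141
  c_2 = 0
Equations for k = 0, 1, 2 (AR order 2, c_2 = 0):
  (E0) gamma(0) = phi_1 gamma(1) + phi_2 gamma(2) + c_0
  (E1) gamma(1) = phi_1 gamma(0) + phi_2 gamma(1) + c_1
  (E2) gamma(2) = phi_1 gamma(1) + phi_2 gamma(0)
From (E1): gamma(1) = A gamma(0) + B with
  A = phi_1 / (1 - phi_2) = 0.547 / 1.303 = 0.4198,   B = c_1 / (1 - phi_2) = -0.141 / 1.303 = -0.108212.
Insert (E2) into (E0): gamma(0) (1 - phi_2^2) = phi_1 (1 + phi_2) gamma(1) + c_0.
  phi_1 (1 + phi_2) = (0.547)(0.697) = 0.381259,   1 - phi_2^2 = 0.908191.
Replace gamma(1) by A gamma(0) + B and collect gamma(0):
  gamma(0) [0.908191 - (0.381259)(0.4198)] = (0.381259)(-0.108212) + 2.9295
  gamma(0) * 0.748138 = 2.888243
  gamma(0) = 2.888243 / 0.748138 = 3.860574.
  gamma(1) = A gamma(0) + B = (0.4198)(3.860574) + (-0.108212) = 1.512459.
  gamma(2) = phi_1 gamma(1) + phi_2 gamma(0) = (0.547)(1.512459) + (-0.303)(3.860574) = -0.342439.
Therefore gamma(2) = -0.3424 (to 4 decimal places).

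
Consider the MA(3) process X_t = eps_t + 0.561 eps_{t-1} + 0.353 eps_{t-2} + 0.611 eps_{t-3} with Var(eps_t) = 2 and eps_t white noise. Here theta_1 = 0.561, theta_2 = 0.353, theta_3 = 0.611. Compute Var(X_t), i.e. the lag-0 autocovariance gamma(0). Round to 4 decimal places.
\gamma(0) = 3.6253

For an MA(q) process X_t = eps_t + sum_i theta_i eps_{t-i} with
Var(eps_t) = sigma^2, the variance is
  gamma(0) = sigma^2 * (1 + sum_i theta_i^2).
  sum_i theta_i^2 = (0.561)^2 + (0.353)^2 + (0.611)^2 = 0.314721 + 0.124609 + 0.373321 = 0.812651.
  gamma(0) = 2 * (1 + 0.812651) = 2 * 1.812651 = 3.625302, which rounds to 3.6253.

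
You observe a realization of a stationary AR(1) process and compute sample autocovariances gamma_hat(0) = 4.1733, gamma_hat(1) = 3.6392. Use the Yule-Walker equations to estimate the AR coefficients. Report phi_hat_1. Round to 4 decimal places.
\hat\phi_{1} = 0.8720

The Yule-Walker equations for an AR(p) process read, in matrix form,
  Gamma_p phi = r_p,   with   (Gamma_p)_{ij} = gamma(|i - j|),
                       (r_p)_i = gamma(i),   i,j = 1..p.
Substitute the sample gammas (Toeplitz matrix and right-hand side of size 1):
  Gamma_p = [[4.1733]]
  r_p     = [3.6392]
With p = 1 this is the single equation gamma(0) phi_1 = gamma(1):
  phi_hat_1 = gamma(1) / gamma(0) = 3.6392 / 4.1733 = 0.8720.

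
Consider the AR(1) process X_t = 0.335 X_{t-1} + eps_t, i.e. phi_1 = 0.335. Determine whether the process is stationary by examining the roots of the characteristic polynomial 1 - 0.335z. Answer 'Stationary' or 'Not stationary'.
\text{Stationary}

The AR(p) characteristic polynomial is P(z) = 1 - 0.335z.
Stationarity requires all roots to lie outside the unit circle, i.e. |z| > 1 for every root.
This is linear in z: 1 + (-0.335) z = 0  =>  z = -1/(-0.335) = 2.985075,  |z| = 2.985075.
Moduli of all roots: 2.9851.
All moduli strictly greater than 1? Yes.
Verdict: Stationary.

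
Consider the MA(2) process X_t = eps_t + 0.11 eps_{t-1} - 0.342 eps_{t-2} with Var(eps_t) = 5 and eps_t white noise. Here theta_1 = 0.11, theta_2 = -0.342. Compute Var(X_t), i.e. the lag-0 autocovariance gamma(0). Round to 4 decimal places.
\gamma(0) = 5.6453

For an MA(q) process X_t = eps_t + sum_i theta_i eps_{t-i} with
Var(eps_t) = sigma^2, the variance is
  gamma(0) = sigma^2 * (1 + sum_i theta_i^2).
  sum_i theta_i^2 = (0.11)^2 + (-0.342)^2 = 0.0121 + 0.116964 = 0.129064.
  gamma(0) = 5 * (1 + 0.129064) = 5 * 1.129064 = 5.64532, which rounds to 5.6453.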